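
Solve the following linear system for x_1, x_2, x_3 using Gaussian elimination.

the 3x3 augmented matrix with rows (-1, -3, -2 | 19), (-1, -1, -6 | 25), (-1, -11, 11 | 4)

(-4, -3, -3)

Forward elimination on [A|b]:
R2 <- R2 - (1)*R1:  [  0   2  -4   6 ]
R3 <- R3 - (1)*R1:  [   0   -8   13  -15 ]
R3 <- R3 - (-4)*R2:  [  0   0  -3   9 ]
Row echelon form:
[ -1  -3  -2  |  19 ]
[  0   2  -4  |   6 ]
[  0   0  -3  |   9 ]
Back-substitution:
x_3 = (9) / -3 = -3
x_2 = (6 - (-4)*(-3)) / 2 = -3
x_1 = (19 - (-3)*(-3) - (-2)*(-3)) / -1 = -4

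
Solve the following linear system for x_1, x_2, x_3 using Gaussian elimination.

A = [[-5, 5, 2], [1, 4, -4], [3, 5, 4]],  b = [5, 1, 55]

Forward elimination on [A|b]:
R2 <- R2 - (-1/5)*R1:  [     0      5  -18/5      2 ]
R3 <- R3 - (-3/5)*R1:  [    0     8  26/5    58 ]
R3 <- R3 - (8/5)*R2:  [      0       0  274/25   274/5 ]
Row echelon form:
[ -5  5       2  |      5 ]
[  0  5   -18/5  |      2 ]
[  0  0  274/25  |  274/5 ]
Back-substitution:
x_3 = (274/5) / (274/25) = 5
x_2 = (2 - (-18/5)*(5)) / 5 = 4
x_1 = (5 - (5)*(4) - (2)*(5)) / -5 = 5

(5, 4, 5)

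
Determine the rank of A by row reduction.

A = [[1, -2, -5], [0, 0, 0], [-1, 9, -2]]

rank(A) = 2

Row reduction:
R3 <- R3 - (-1)*R1:  [  0   7  -7 ]
R2 <-> R3   (pivot in column 2 was zero)
[ 1  -2  -5 ]
[ 0   7  -7 ]
[ 0   0   0 ]
Row echelon form:
[ 1  -2  -5 ]
[ 0   7  -7 ]
[ 0   0   0 ]
Nonzero rows / pivot columns: 2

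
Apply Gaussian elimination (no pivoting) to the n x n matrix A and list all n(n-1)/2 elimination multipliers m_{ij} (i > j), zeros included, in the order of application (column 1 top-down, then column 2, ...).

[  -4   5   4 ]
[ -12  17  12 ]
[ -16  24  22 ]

Forward elimination:
R2 <- R2 - (3)*R1:  [ 0  2  0 ]
R3 <- R3 - (4)*R1:  [ 0  4  6 ]
R3 <- R3 - (2)*R2:  [ 0  0  6 ]
Multipliers (in order of application): m_{21} = 3, m_{31} = 4, m_{32} = 2

multipliers: 3, 4, 2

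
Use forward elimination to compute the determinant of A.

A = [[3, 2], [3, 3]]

Forward elimination:
R2 <- R2 - (1)*R1:  [ 0  1 ]
Upper-triangular form:
[ 3  2 ]
[ 0  1 ]
det(A) = (-1)^0 * (3) * (1) = 3  (0 row swaps -> sign +1)

det(A) = 3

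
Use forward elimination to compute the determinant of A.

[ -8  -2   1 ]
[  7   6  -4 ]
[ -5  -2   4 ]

det(A) = -96

Forward elimination:
R2 <- R2 - (-7/8)*R1:  [     0   17/4  -25/8 ]
R3 <- R3 - (5/8)*R1:  [    0  -3/4  27/8 ]
R3 <- R3 - (-3/17)*R2:  [     0      0  48/17 ]
Upper-triangular form:
[ -8    -2      1 ]
[  0  17/4  -25/8 ]
[  0     0  48/17 ]
det(A) = (-1)^0 * (-8) * (17/4) * (48/17) = -96  (0 row swaps -> sign +1)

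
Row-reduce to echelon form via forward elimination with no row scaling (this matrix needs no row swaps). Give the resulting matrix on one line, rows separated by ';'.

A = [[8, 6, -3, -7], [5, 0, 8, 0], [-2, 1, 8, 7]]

REF = [8 6 -3 -7; 0 -15/4 79/8 35/8; 0 0 83/6 49/6]

Forward elimination:
R2 <- R2 - (5/8)*R1:  [     0  -15/4   79/8   35/8 ]
R3 <- R3 - (-1/4)*R1:  [    0   5/2  29/4  21/4 ]
R3 <- R3 - (-2/3)*R2:  [    0     0  83/6  49/6 ]
Row echelon form:
[ 8      6    -3    -7 ]
[ 0  -15/4  79/8  35/8 ]
[ 0      0  83/6  49/6 ]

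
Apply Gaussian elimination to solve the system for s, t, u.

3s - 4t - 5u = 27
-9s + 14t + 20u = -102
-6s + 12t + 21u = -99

Forward elimination on [A|b]:
R2 <- R2 - (-3)*R1:  [   0    2    5  -21 ]
R3 <- R3 - (-2)*R1:  [   0    4   11  -45 ]
R3 <- R3 - (2)*R2:  [  0   0   1  -3 ]
Row echelon form:
[ 3  -4  -5  |   27 ]
[ 0   2   5  |  -21 ]
[ 0   0   1  |   -3 ]
Back-substitution:
u = (-3) / 1 = -3
t = (-21 - (5)*(-3)) / 2 = -3
s = (27 - (-4)*(-3) - (-5)*(-3)) / 3 = 0

(0, -3, -3)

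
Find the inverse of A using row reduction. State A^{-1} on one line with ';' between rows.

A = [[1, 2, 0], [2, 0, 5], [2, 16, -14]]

inverse = [20 -7 -5/2; -19/2 7/2 5/4; -8 3 1]

Gauss-Jordan on [A | I]:
R2 <- R2 - (2)*R1:  [  0  -4   5  |  -2   1   0 ]
R3 <- R3 - (2)*R1:  [   0   12  -14  |   -2    0    1 ]
R2 <- (1/-4)*R2:  [    0     1  -5/4  |   1/2  -1/4     0 ]
R1 <- R1 - (2)*R2:  [   1    0  5/2  |    0  1/2    0 ]
R3 <- R3 - (12)*R2:  [  0   0   1  |  -8   3   1 ]
R1 <- R1 - (5/2)*R3:  [    1     0     0  |    20    -7  -5/2 ]
R2 <- R2 - (-5/4)*R3:  [     0      1      0  |  -19/2    7/2    5/4 ]
Right block of [I | A^{-1}] is the inverse:
[    20   -7  -5/2 ]
[ -19/2  7/2   5/4 ]
[    -8    3     1 ]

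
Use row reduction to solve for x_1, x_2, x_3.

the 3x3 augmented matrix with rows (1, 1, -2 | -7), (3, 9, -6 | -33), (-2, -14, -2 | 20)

Forward elimination on [A|b]:
R2 <- R2 - (3)*R1:  [   0    6    0  -12 ]
R3 <- R3 - (-2)*R1:  [   0  -12   -6    6 ]
R3 <- R3 - (-2)*R2:  [   0    0   -6  -18 ]
Row echelon form:
[ 1  1  -2  |   -7 ]
[ 0  6   0  |  -12 ]
[ 0  0  -6  |  -18 ]
Back-substitution:
x_3 = (-18) / -6 = 3
x_2 = (-12) / 6 = -2
x_1 = (-7 - (1)*(-2) - (-2)*(3)) / 1 = 1

(1, -2, 3)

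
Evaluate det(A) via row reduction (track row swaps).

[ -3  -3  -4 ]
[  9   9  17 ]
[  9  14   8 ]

det(A) = 75

Forward elimination:
R2 <- R2 - (-3)*R1:  [ 0  0  5 ]
R3 <- R3 - (-3)*R1:  [  0   5  -4 ]
R2 <-> R3   (pivot in column 2 was zero)
[ -3  -3  -4 ]
[  0   5  -4 ]
[  0   0   5 ]
Upper-triangular form:
[ -3  -3  -4 ]
[  0   5  -4 ]
[  0   0   5 ]
det(A) = (-1)^1 * (-3) * (5) * (5) = 75  (1 row swap -> sign -1)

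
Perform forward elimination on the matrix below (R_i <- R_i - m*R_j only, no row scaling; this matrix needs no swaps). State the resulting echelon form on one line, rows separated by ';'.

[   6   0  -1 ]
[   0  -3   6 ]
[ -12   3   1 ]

Forward elimination:
R3 <- R3 - (-2)*R1:  [  0   3  -1 ]
R3 <- R3 - (-1)*R2:  [ 0  0  5 ]
Row echelon form:
[ 6   0  -1 ]
[ 0  -3   6 ]
[ 0   0   5 ]

REF = [6 0 -1; 0 -3 6; 0 0 5]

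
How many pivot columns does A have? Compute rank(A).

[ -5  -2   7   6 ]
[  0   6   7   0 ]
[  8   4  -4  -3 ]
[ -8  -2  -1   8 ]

rank(A) = 4

Row reduction:
R3 <- R3 - (-8/5)*R1:  [    0   4/5  36/5  33/5 ]
R4 <- R4 - (8/5)*R1:  [     0    6/5  -61/5   -8/5 ]
R3 <- R3 - (2/15)*R2:  [     0      0  94/15   33/5 ]
R4 <- R4 - (1/5)*R2:  [     0      0  -68/5   -8/5 ]
R4 <- R4 - (-102/47)*R3:  [      0       0       0  598/47 ]
Row echelon form:
[ -5  -2      7       6 ]
[  0   6      7       0 ]
[  0   0  94/15    33/5 ]
[  0   0      0  598/47 ]
Nonzero rows / pivot columns: 4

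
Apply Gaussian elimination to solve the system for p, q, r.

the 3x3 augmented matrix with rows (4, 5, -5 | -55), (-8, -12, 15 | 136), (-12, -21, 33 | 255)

Forward elimination on [A|b]:
R2 <- R2 - (-2)*R1:  [  0  -2   5  26 ]
R3 <- R3 - (-3)*R1:  [  0  -6  18  90 ]
R3 <- R3 - (3)*R2:  [  0   0   3  12 ]
Row echelon form:
[ 4   5  -5  |  -55 ]
[ 0  -2   5  |   26 ]
[ 0   0   3  |   12 ]
Back-substitution:
r = (12) / 3 = 4
q = (26 - (5)*(4)) / -2 = -3
p = (-55 - (5)*(-3) - (-5)*(4)) / 4 = -5

(-5, -3, 4)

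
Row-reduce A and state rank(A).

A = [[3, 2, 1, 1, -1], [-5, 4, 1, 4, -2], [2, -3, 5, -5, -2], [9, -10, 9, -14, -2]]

rank(A) = 3

Row reduction:
R2 <- R2 - (-5/3)*R1:  [     0   22/3    8/3   17/3  -11/3 ]
R3 <- R3 - (2/3)*R1:  [     0  -13/3   13/3  -17/3   -4/3 ]
R4 <- R4 - (3)*R1:  [   0  -16    6  -17    1 ]
R3 <- R3 - (-13/22)*R2:  [      0       0   65/11  -51/22    -7/2 ]
R4 <- R4 - (-24/11)*R2:  [      0       0  130/11  -51/11      -7 ]
R4 <- R4 - (2)*R3:  [ 0  0  0  0  0 ]
Row echelon form:
[ 3     2      1       1     -1 ]
[ 0  22/3    8/3    17/3  -11/3 ]
[ 0     0  65/11  -51/22   -7/2 ]
[ 0     0      0       0      0 ]
Nonzero rows / pivot columns: 3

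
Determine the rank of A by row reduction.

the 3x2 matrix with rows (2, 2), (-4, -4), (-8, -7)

Row reduction:
R2 <- R2 - (-2)*R1:  [ 0  0 ]
R3 <- R3 - (-4)*R1:  [ 0  1 ]
R2 <-> R3   (pivot in column 2 was zero)
[ 2  2 ]
[ 0  1 ]
[ 0  0 ]
Row echelon form:
[ 2  2 ]
[ 0  1 ]
[ 0  0 ]
Nonzero rows / pivot columns: 2

rank(A) = 2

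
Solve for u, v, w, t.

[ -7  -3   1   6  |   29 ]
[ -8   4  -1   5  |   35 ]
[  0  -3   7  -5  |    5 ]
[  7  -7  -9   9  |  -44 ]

Forward elimination on [A|b]:
R2 <- R2 - (8/7)*R1:  [     0   52/7  -15/7  -13/7   13/7 ]
R4 <- R4 - (-1)*R1:  [   0  -10   -8   15  -15 ]
R3 <- R3 - (-21/52)*R2:  [      0       0  319/52   -23/4    23/4 ]
R4 <- R4 - (-35/26)*R2:  [       0        0  -283/26     25/2    -25/2 ]
R4 <- R4 - (-566/319)*R3:  [        0         0         0   733/319  -733/319 ]
Row echelon form:
[ -7    -3       1        6  |        29 ]
[  0  52/7   -15/7    -13/7  |      13/7 ]
[  0     0  319/52    -23/4  |      23/4 ]
[  0     0       0  733/319  |  -733/319 ]
Back-substitution:
t = (-733/319) / (733/319) = -1
w = (23/4 - (-23/4)*(-1)) / (319/52) = 0
v = (13/7 - (-15/7)*(0) - (-13/7)*(-1)) / (52/7) = 0
u = (29 - (-3)*(0) - (1)*(0) - (6)*(-1)) / -7 = -5

(-5, 0, 0, -1)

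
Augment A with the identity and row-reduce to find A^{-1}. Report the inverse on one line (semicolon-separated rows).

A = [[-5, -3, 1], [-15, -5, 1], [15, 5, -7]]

Gauss-Jordan on [A | I]:
R1 <- (1/-5)*R1:  [    1   3/5  -1/5  |  -1/5     0     0 ]
R2 <- R2 - (-15)*R1:  [  0   4  -2  |  -3   1   0 ]
R3 <- R3 - (15)*R1:  [  0  -4  -4  |   3   0   1 ]
R2 <- (1/4)*R2:  [    0     1  -1/2  |  -3/4   1/4     0 ]
R1 <- R1 - (3/5)*R2:  [     1      0   1/10  |    1/4  -3/20      0 ]
R3 <- R3 - (-4)*R2:  [  0   0  -6  |   0   1   1 ]
R3 <- (1/-6)*R3:  [    0     0     1  |     0  -1/6  -1/6 ]
R1 <- R1 - (1/10)*R3:  [     1      0      0  |    1/4  -2/15   1/60 ]
R2 <- R2 - (-1/2)*R3:  [     0      1      0  |   -3/4    1/6  -1/12 ]
Right block of [I | A^{-1}] is the inverse:
[  1/4  -2/15   1/60 ]
[ -3/4    1/6  -1/12 ]
[    0   -1/6   -1/6 ]

inverse = [1/4 -2/15 1/60; -3/4 1/6 -1/12; 0 -1/6 -1/6]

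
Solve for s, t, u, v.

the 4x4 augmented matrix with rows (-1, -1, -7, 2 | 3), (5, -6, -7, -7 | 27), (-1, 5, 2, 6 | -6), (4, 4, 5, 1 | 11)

(4, 0, -1, 0)

Forward elimination on [A|b]:
R2 <- R2 - (-5)*R1:  [   0  -11  -42    3   42 ]
R3 <- R3 - (1)*R1:  [  0   6   9   4  -9 ]
R4 <- R4 - (-4)*R1:  [   0    0  -23    9   23 ]
R3 <- R3 - (-6/11)*R2:  [       0        0  -153/11    62/11   153/11 ]
R4 <- R4 - (253/153)*R3:  [       0        0        0  -49/153        0 ]
Row echelon form:
[ -1   -1       -7        2  |       3 ]
[  0  -11      -42        3  |      42 ]
[  0    0  -153/11    62/11  |  153/11 ]
[  0    0        0  -49/153  |       0 ]
Back-substitution:
v = (0) / (-49/153) = 0
u = (153/11 - (62/11)*(0)) / (-153/11) = -1
t = (42 - (-42)*(-1) - (3)*(0)) / -11 = 0
s = (3 - (-1)*(0) - (-7)*(-1) - (2)*(0)) / -1 = 4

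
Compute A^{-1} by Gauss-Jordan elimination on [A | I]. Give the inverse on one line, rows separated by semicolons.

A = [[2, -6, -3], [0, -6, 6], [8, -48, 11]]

inverse = [37/2 35/2 -9/2; 4 23/6 -1; 4 4 -1]

Gauss-Jordan on [A | I]:
R1 <- (1/2)*R1:  [    1    -3  -3/2  |   1/2     0     0 ]
R3 <- R3 - (8)*R1:  [   0  -24   23  |   -4    0    1 ]
R2 <- (1/-6)*R2:  [    0     1    -1  |     0  -1/6     0 ]
R1 <- R1 - (-3)*R2:  [    1     0  -9/2  |   1/2  -1/2     0 ]
R3 <- R3 - (-24)*R2:  [  0   0  -1  |  -4  -4   1 ]
R3 <- (1/-1)*R3:  [  0   0   1  |   4   4  -1 ]
R1 <- R1 - (-9/2)*R3:  [    1     0     0  |  37/2  35/2  -9/2 ]
R2 <- R2 - (-1)*R3:  [    0     1     0  |     4  23/6    -1 ]
Right block of [I | A^{-1}] is the inverse:
[ 37/2  35/2  -9/2 ]
[    4  23/6    -1 ]
[    4     4    -1 ]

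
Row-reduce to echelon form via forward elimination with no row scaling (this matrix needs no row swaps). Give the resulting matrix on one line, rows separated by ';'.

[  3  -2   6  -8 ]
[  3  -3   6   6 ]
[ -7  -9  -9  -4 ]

Forward elimination:
R2 <- R2 - (1)*R1:  [  0  -1   0  14 ]
R3 <- R3 - (-7/3)*R1:  [     0  -41/3      5  -68/3 ]
R3 <- R3 - (41/3)*R2:  [    0     0     5  -214 ]
Row echelon form:
[ 3  -2  6    -8 ]
[ 0  -1  0    14 ]
[ 0   0  5  -214 ]

REF = [3 -2 6 -8; 0 -1 0 14; 0 0 5 -214]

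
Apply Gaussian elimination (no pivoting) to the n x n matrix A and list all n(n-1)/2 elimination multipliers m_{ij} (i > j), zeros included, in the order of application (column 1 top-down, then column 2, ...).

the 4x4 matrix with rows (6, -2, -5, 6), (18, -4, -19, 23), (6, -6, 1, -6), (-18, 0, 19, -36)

multipliers: 3, 1, -3, -2, -3, 4

Forward elimination:
R2 <- R2 - (3)*R1:  [  0   2  -4   5 ]
R3 <- R3 - (1)*R1:  [   0   -4    6  -12 ]
R4 <- R4 - (-3)*R1:  [   0   -6    4  -18 ]
R3 <- R3 - (-2)*R2:  [  0   0  -2  -2 ]
R4 <- R4 - (-3)*R2:  [  0   0  -8  -3 ]
R4 <- R4 - (4)*R3:  [ 0  0  0  5 ]
Multipliers (in order of application): m_{21} = 3, m_{31} = 1, m_{41} = -3, m_{32} = -2, m_{42} = -3, m_{43} = 4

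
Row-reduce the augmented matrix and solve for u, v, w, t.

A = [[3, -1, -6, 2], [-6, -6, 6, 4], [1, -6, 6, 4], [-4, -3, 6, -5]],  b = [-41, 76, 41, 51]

Forward elimination on [A|b]:
R2 <- R2 - (-2)*R1:  [  0  -8  -6   8  -6 ]
R3 <- R3 - (1/3)*R1:  [     0  -17/3      8   10/3  164/3 ]
R4 <- R4 - (-4/3)*R1:  [     0  -13/3     -2   -7/3  -11/3 ]
R3 <- R3 - (17/24)*R2:  [      0       0    49/4    -7/3  707/12 ]
R4 <- R4 - (13/24)*R2:  [     0      0    5/4  -20/3  -5/12 ]
R4 <- R4 - (5/49)*R3:  [     0      0      0  -45/7  -45/7 ]
Row echelon form:
[ 3  -1    -6      2  |     -41 ]
[ 0  -8    -6      8  |      -6 ]
[ 0   0  49/4   -7/3  |  707/12 ]
[ 0   0     0  -45/7  |   -45/7 ]
Back-substitution:
t = (-45/7) / (-45/7) = 1
w = (707/12 - (-7/3)*(1)) / (49/4) = 5
v = (-6 - (-6)*(5) - (8)*(1)) / -8 = -2
u = (-41 - (-1)*(-2) - (-6)*(5) - (2)*(1)) / 3 = -5

(-5, -2, 5, 1)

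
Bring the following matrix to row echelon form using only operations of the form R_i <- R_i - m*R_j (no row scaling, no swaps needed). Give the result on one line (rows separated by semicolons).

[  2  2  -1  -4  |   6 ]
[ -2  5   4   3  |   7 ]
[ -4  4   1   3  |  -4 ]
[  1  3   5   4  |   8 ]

Forward elimination:
R2 <- R2 - (-1)*R1:  [  0   7   3  -1  13 ]
R3 <- R3 - (-2)*R1:  [  0   8  -1  -5   8 ]
R4 <- R4 - (1/2)*R1:  [    0     2  11/2     6     5 ]
R3 <- R3 - (8/7)*R2:  [     0      0  -31/7  -27/7  -48/7 ]
R4 <- R4 - (2/7)*R2:  [     0      0  65/14   44/7    9/7 ]
R4 <- R4 - (-65/62)*R3:  [       0        0        0   139/62  -183/31 ]
Row echelon form:
[ 2  2     -1      -4  |        6 ]
[ 0  7      3      -1  |       13 ]
[ 0  0  -31/7   -27/7  |    -48/7 ]
[ 0  0      0  139/62  |  -183/31 ]

REF = [2 2 -1 -4 6; 0 7 3 -1 13; 0 0 -31/7 -27/7 -48/7; 0 0 0 139/62 -183/31]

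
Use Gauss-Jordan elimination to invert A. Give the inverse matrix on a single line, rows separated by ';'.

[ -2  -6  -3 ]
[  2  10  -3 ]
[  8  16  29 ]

Gauss-Jordan on [A | I]:
R1 <- (1/-2)*R1:  [    1     3   3/2  |  -1/2     0     0 ]
R2 <- R2 - (2)*R1:  [  0   4  -6  |   1   1   0 ]
R3 <- R3 - (8)*R1:  [  0  -8  17  |   4   0   1 ]
R2 <- (1/4)*R2:  [    0     1  -3/2  |   1/4   1/4     0 ]
R1 <- R1 - (3)*R2:  [    1     0     6  |  -5/4  -3/4     0 ]
R3 <- R3 - (-8)*R2:  [ 0  0  5  |  6  2  1 ]
R3 <- (1/5)*R3:  [   0    0    1  |  6/5  2/5  1/5 ]
R1 <- R1 - (6)*R3:  [       1        0        0  |  -169/20   -63/20     -6/5 ]
R2 <- R2 - (-3/2)*R3:  [     0      1      0  |  41/20  17/20   3/10 ]
Right block of [I | A^{-1}] is the inverse:
[ -169/20  -63/20  -6/5 ]
[   41/20   17/20  3/10 ]
[     6/5     2/5   1/5 ]

inverse = [-169/20 -63/20 -6/5; 41/20 17/20 3/10; 6/5 2/5 1/5]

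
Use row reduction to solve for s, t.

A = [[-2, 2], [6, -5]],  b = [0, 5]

Forward elimination on [A|b]:
R2 <- R2 - (-3)*R1:  [ 0  1  5 ]
Row echelon form:
[ -2  2  |  0 ]
[  0  1  |  5 ]
Back-substitution:
t = (5) / 1 = 5
s = (0 - (2)*(5)) / -2 = 5

(5, 5)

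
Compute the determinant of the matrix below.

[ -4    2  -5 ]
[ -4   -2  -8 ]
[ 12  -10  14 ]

Forward elimination:
R2 <- R2 - (1)*R1:  [  0  -4  -3 ]
R3 <- R3 - (-3)*R1:  [  0  -4  -1 ]
R3 <- R3 - (1)*R2:  [ 0  0  2 ]
Upper-triangular form:
[ -4   2  -5 ]
[  0  -4  -3 ]
[  0   0   2 ]
det(A) = (-1)^0 * (-4) * (-4) * (2) = 32  (0 row swaps -> sign +1)

det(A) = 32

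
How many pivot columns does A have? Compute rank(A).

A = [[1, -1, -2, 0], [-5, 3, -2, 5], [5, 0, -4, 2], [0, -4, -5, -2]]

rank(A) = 4

Row reduction:
R2 <- R2 - (-5)*R1:  [   0   -2  -12    5 ]
R3 <- R3 - (5)*R1:  [ 0  5  6  2 ]
R3 <- R3 - (-5/2)*R2:  [    0     0   -24  29/2 ]
R4 <- R4 - (2)*R2:  [   0    0   19  -12 ]
R4 <- R4 - (-19/24)*R3:  [      0       0       0  -25/48 ]
Row echelon form:
[ 1  -1   -2       0 ]
[ 0  -2  -12       5 ]
[ 0   0  -24    29/2 ]
[ 0   0    0  -25/48 ]
Nonzero rows / pivot columns: 4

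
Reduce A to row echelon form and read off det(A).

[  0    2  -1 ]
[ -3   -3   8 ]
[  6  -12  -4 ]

Forward elimination:
R1 <-> R2   (pivot in column 1 was zero)
[ -3   -3   8 ]
[  0    2  -1 ]
[  6  -12  -4 ]
R3 <- R3 - (-2)*R1:  [   0  -18   12 ]
R3 <- R3 - (-9)*R2:  [ 0  0  3 ]
Upper-triangular form:
[ -3  -3   8 ]
[  0   2  -1 ]
[  0   0   3 ]
det(A) = (-1)^1 * (-3) * (2) * (3) = 18  (1 row swap -> sign -1)

det(A) = 18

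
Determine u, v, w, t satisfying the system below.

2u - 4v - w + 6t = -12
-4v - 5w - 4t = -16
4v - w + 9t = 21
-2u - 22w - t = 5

Forward elimination on [A|b]:
R4 <- R4 - (-1)*R1:  [   0   -4  -23    5   -7 ]
R3 <- R3 - (-1)*R2:  [  0   0  -6   5   5 ]
R4 <- R4 - (1)*R2:  [   0    0  -18    9    9 ]
R4 <- R4 - (3)*R3:  [  0   0   0  -6  -6 ]
Row echelon form:
[ 2  -4  -1   6  |  -12 ]
[ 0  -4  -5  -4  |  -16 ]
[ 0   0  -6   5  |    5 ]
[ 0   0   0  -6  |   -6 ]
Back-substitution:
t = (-6) / -6 = 1
w = (5 - (5)*(1)) / -6 = 0
v = (-16 - (-5)*(0) - (-4)*(1)) / -4 = 3
u = (-12 - (-4)*(3) - (-1)*(0) - (6)*(1)) / 2 = -3

(-3, 3, 0, 1)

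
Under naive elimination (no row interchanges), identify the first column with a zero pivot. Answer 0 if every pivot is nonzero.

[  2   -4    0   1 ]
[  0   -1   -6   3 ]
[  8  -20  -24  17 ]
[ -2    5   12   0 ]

first zero-pivot column = 3

Naive forward elimination:
R3 <- R3 - (4)*R1:  [   0   -4  -24   13 ]
R4 <- R4 - (-1)*R1:  [  0   1  12   1 ]
R3 <- R3 - (4)*R2:  [ 0  0  0  1 ]
R4 <- R4 - (-1)*R2:  [ 0  0  6  4 ]
Matrix at this point:
[ 2  -4   0  1 ]
[ 0  -1  -6  3 ]
[ 0   0   0  1 ]
[ 0   0   6  4 ]
Pivot entry (3,3) is zero but row 4 has 6 in column 3 -> naive elimination stops; a row interchange (e.g. R3 <-> R4) would be required here.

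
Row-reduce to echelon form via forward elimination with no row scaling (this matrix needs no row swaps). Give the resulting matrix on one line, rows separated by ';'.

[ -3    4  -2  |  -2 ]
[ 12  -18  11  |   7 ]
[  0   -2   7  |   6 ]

Forward elimination:
R2 <- R2 - (-4)*R1:  [  0  -2   3  -1 ]
R3 <- R3 - (1)*R2:  [ 0  0  4  7 ]
Row echelon form:
[ -3   4  -2  |  -2 ]
[  0  -2   3  |  -1 ]
[  0   0   4  |   7 ]

REF = [-3 4 -2 -2; 0 -2 3 -1; 0 0 4 7]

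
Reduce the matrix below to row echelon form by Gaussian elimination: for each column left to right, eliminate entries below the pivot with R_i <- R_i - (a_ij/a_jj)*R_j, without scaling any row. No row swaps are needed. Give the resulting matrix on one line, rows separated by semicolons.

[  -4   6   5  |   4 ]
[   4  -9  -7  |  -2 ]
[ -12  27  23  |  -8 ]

REF = [-4 6 5 4; 0 -3 -2 2; 0 0 2 -14]

Forward elimination:
R2 <- R2 - (-1)*R1:  [  0  -3  -2   2 ]
R3 <- R3 - (3)*R1:  [   0    9    8  -20 ]
R3 <- R3 - (-3)*R2:  [   0    0    2  -14 ]
Row echelon form:
[ -4   6   5  |    4 ]
[  0  -3  -2  |    2 ]
[  0   0   2  |  -14 ]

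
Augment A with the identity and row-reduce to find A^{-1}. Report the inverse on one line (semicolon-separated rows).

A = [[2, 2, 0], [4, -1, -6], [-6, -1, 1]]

inverse = [-7/50 -1/25 -6/25; 16/25 1/25 6/25; -1/5 -1/5 -1/5]

Gauss-Jordan on [A | I]:
R1 <- (1/2)*R1:  [   1    1    0  |  1/2    0    0 ]
R2 <- R2 - (4)*R1:  [  0  -5  -6  |  -2   1   0 ]
R3 <- R3 - (-6)*R1:  [ 0  5  1  |  3  0  1 ]
R2 <- (1/-5)*R2:  [    0     1   6/5  |   2/5  -1/5     0 ]
R1 <- R1 - (1)*R2:  [    1     0  -6/5  |  1/10   1/5     0 ]
R3 <- R3 - (5)*R2:  [  0   0  -5  |   1   1   1 ]
R3 <- (1/-5)*R3:  [    0     0     1  |  -1/5  -1/5  -1/5 ]
R1 <- R1 - (-6/5)*R3:  [     1      0      0  |  -7/50  -1/25  -6/25 ]
R2 <- R2 - (6/5)*R3:  [     0      1      0  |  16/25   1/25   6/25 ]
Right block of [I | A^{-1}] is the inverse:
[ -7/50  -1/25  -6/25 ]
[ 16/25   1/25   6/25 ]
[  -1/5   -1/5   -1/5 ]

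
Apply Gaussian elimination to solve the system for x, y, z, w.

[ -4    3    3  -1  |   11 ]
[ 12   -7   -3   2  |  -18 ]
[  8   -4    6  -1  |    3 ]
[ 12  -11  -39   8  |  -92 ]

Forward elimination on [A|b]:
R2 <- R2 - (-3)*R1:  [  0   2   6  -1  15 ]
R3 <- R3 - (-2)*R1:  [  0   2  12  -3  25 ]
R4 <- R4 - (-3)*R1:  [   0   -2  -30    5  -59 ]
R3 <- R3 - (1)*R2:  [  0   0   6  -2  10 ]
R4 <- R4 - (-1)*R2:  [   0    0  -24    4  -44 ]
R4 <- R4 - (-4)*R3:  [  0   0   0  -4  -4 ]
Row echelon form:
[ -4  3  3  -1  |  11 ]
[  0  2  6  -1  |  15 ]
[  0  0  6  -2  |  10 ]
[  0  0  0  -4  |  -4 ]
Back-substitution:
w = (-4) / -4 = 1
z = (10 - (-2)*(1)) / 6 = 2
y = (15 - (6)*(2) - (-1)*(1)) / 2 = 2
x = (11 - (3)*(2) - (3)*(2) - (-1)*(1)) / -4 = 0

(0, 2, 2, 1)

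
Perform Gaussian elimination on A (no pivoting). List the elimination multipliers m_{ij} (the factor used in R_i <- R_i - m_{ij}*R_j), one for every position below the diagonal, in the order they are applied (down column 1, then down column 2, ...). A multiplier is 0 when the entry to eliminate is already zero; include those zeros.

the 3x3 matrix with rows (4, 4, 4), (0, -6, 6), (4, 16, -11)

Forward elimination:
R2: entry in column 1 is already 0 -> m_{21} = 0 (no row operation needed)
R3 <- R3 - (1)*R1:  [   0   12  -15 ]
R3 <- R3 - (-2)*R2:  [  0   0  -3 ]
Multipliers (in order of application): m_{21} = 0, m_{31} = 1, m_{32} = -2

multipliers: 0, 1, -2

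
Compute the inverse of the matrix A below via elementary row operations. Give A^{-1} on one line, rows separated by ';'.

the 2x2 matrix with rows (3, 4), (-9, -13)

Gauss-Jordan on [A | I]:
R1 <- (1/3)*R1:  [   1  4/3  |  1/3    0 ]
R2 <- R2 - (-9)*R1:  [  0  -1  |   3   1 ]
R2 <- (1/-1)*R2:  [  0   1  |  -3  -1 ]
R1 <- R1 - (4/3)*R2:  [    1     0  |  13/3   4/3 ]
Right block of [I | A^{-1}] is the inverse:
[ 13/3  4/3 ]
[   -3   -1 ]

inverse = [13/3 4/3; -3 -1]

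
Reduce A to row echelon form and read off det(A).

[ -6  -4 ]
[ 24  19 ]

Forward elimination:
R2 <- R2 - (-4)*R1:  [ 0  3 ]
Upper-triangular form:
[ -6  -4 ]
[  0   3 ]
det(A) = (-1)^0 * (-6) * (3) = -18  (0 row swaps -> sign +1)

det(A) = -18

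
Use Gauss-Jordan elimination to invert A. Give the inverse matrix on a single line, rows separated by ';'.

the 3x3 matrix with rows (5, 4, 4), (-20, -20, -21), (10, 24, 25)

Gauss-Jordan on [A | I]:
R1 <- (1/5)*R1:  [   1  4/5  4/5  |  1/5    0    0 ]
R2 <- R2 - (-20)*R1:  [  0  -4  -5  |   4   1   0 ]
R3 <- R3 - (10)*R1:  [  0  16  17  |  -2   0   1 ]
R2 <- (1/-4)*R2:  [    0     1   5/4  |    -1  -1/4     0 ]
R1 <- R1 - (4/5)*R2:  [    1     0  -1/5  |     1   1/5     0 ]
R3 <- R3 - (16)*R2:  [  0   0  -3  |  14   4   1 ]
R3 <- (1/-3)*R3:  [     0      0      1  |  -14/3   -4/3   -1/3 ]
R1 <- R1 - (-1/5)*R3:  [     1      0      0  |   1/15  -1/15  -1/15 ]
R2 <- R2 - (5/4)*R3:  [     0      1      0  |   29/6  17/12   5/12 ]
Right block of [I | A^{-1}] is the inverse:
[  1/15  -1/15  -1/15 ]
[  29/6  17/12   5/12 ]
[ -14/3   -4/3   -1/3 ]

inverse = [1/15 -1/15 -1/15; 29/6 17/12 5/12; -14/3 -4/3 -1/3]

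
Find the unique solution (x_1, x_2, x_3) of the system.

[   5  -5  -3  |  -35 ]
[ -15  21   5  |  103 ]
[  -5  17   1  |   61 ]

Forward elimination on [A|b]:
R2 <- R2 - (-3)*R1:  [  0   6  -4  -2 ]
R3 <- R3 - (-1)*R1:  [  0  12  -2  26 ]
R3 <- R3 - (2)*R2:  [  0   0   6  30 ]
Row echelon form:
[ 5  -5  -3  |  -35 ]
[ 0   6  -4  |   -2 ]
[ 0   0   6  |   30 ]
Back-substitution:
x_3 = (30) / 6 = 5
x_2 = (-2 - (-4)*(5)) / 6 = 3
x_1 = (-35 - (-5)*(3) - (-3)*(5)) / 5 = -1

(-1, 3, 5)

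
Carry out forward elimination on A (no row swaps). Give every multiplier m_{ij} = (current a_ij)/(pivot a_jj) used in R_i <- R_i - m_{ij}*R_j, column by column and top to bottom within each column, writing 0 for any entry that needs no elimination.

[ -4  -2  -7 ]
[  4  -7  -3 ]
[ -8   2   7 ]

multipliers: -1, 2, -2/3

Forward elimination:
R2 <- R2 - (-1)*R1:  [   0   -9  -10 ]
R3 <- R3 - (2)*R1:  [  0   6  21 ]
R3 <- R3 - (-2/3)*R2:  [    0     0  43/3 ]
Multipliers (in order of application): m_{21} = -1, m_{31} = 2, m_{32} = -2/3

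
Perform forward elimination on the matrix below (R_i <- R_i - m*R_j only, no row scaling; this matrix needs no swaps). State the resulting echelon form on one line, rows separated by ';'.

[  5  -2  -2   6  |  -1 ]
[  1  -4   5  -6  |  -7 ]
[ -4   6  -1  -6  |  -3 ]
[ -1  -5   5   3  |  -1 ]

Forward elimination:
R2 <- R2 - (1/5)*R1:  [     0  -18/5   27/5  -36/5  -34/5 ]
R3 <- R3 - (-4/5)*R1:  [     0   22/5  -13/5   -6/5  -19/5 ]
R4 <- R4 - (-1/5)*R1:  [     0  -27/5   23/5   21/5   -6/5 ]
R3 <- R3 - (-11/9)*R2:  [      0       0       4     -10  -109/9 ]
R4 <- R4 - (3/2)*R2:  [    0     0  -7/2    15     9 ]
R4 <- R4 - (-7/8)*R3:  [       0        0        0     25/4  -115/72 ]
Row echelon form:
[ 5     -2    -2      6  |       -1 ]
[ 0  -18/5  27/5  -36/5  |    -34/5 ]
[ 0      0     4    -10  |   -109/9 ]
[ 0      0     0   25/4  |  -115/72 ]

REF = [5 -2 -2 6 -1; 0 -18/5 27/5 -36/5 -34/5; 0 0 4 -10 -109/9; 0 0 0 25/4 -115/72]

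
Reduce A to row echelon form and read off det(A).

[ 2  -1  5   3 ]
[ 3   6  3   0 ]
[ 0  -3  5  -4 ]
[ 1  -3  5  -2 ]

Forward elimination:
R2 <- R2 - (3/2)*R1:  [    0  15/2  -9/2  -9/2 ]
R4 <- R4 - (1/2)*R1:  [    0  -5/2   5/2  -7/2 ]
R3 <- R3 - (-2/5)*R2:  [     0      0   16/5  -29/5 ]
R4 <- R4 - (-1/3)*R2:  [  0   0   1  -5 ]
R4 <- R4 - (5/16)*R3:  [      0       0       0  -51/16 ]
Upper-triangular form:
[ 2    -1     5       3 ]
[ 0  15/2  -9/2    -9/2 ]
[ 0     0  16/5   -29/5 ]
[ 0     0     0  -51/16 ]
det(A) = (-1)^0 * (2) * (15/2) * (16/5) * (-51/16) = -153  (0 row swaps -> sign +1)

det(A) = -153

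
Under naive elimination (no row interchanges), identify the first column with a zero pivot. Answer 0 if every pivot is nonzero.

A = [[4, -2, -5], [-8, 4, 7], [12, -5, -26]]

first zero-pivot column = 2

Naive forward elimination:
R2 <- R2 - (-2)*R1:  [  0   0  -3 ]
R3 <- R3 - (3)*R1:  [   0    1  -11 ]
Matrix at this point:
[ 4  -2   -5 ]
[ 0   0   -3 ]
[ 0   1  -11 ]
Pivot entry (2,2) is zero but row 3 has 1 in column 2 -> naive elimination stops; a row interchange (e.g. R2 <-> R3) would be required here.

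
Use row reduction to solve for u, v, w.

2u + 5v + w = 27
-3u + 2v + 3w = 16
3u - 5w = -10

(0, 5, 2)

Forward elimination on [A|b]:
R2 <- R2 - (-3/2)*R1:  [     0   19/2    9/2  113/2 ]
R3 <- R3 - (3/2)*R1:  [      0   -15/2   -13/2  -101/2 ]
R3 <- R3 - (-15/19)*R2:  [       0        0   -56/19  -112/19 ]
Row echelon form:
[ 2     5       1  |       27 ]
[ 0  19/2     9/2  |    113/2 ]
[ 0     0  -56/19  |  -112/19 ]
Back-substitution:
w = (-112/19) / (-56/19) = 2
v = (113/2 - (9/2)*(2)) / (19/2) = 5
u = (27 - (5)*(5) - (1)*(2)) / 2 = 0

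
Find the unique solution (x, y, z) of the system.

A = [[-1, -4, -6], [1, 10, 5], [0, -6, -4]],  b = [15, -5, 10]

(5, 1, -4)

Forward elimination on [A|b]:
R2 <- R2 - (-1)*R1:  [  0   6  -1  10 ]
R3 <- R3 - (-1)*R2:  [  0   0  -5  20 ]
Row echelon form:
[ -1  -4  -6  |  15 ]
[  0   6  -1  |  10 ]
[  0   0  -5  |  20 ]
Back-substitution:
z = (20) / -5 = -4
y = (10 - (-1)*(-4)) / 6 = 1
x = (15 - (-4)*(1) - (-6)*(-4)) / -1 = 5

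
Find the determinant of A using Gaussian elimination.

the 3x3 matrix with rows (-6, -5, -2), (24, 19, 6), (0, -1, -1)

Forward elimination:
R2 <- R2 - (-4)*R1:  [  0  -1  -2 ]
R3 <- R3 - (1)*R2:  [ 0  0  1 ]
Upper-triangular form:
[ -6  -5  -2 ]
[  0  -1  -2 ]
[  0   0   1 ]
det(A) = (-1)^0 * (-6) * (-1) * (1) = 6  (0 row swaps -> sign +1)

det(A) = 6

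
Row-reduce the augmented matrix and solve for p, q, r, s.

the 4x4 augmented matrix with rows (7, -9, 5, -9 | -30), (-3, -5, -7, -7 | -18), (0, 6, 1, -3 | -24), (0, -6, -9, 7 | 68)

(3, -1, -3, 5)

Forward elimination on [A|b]:
R2 <- R2 - (-3/7)*R1:  [      0   -62/7   -34/7   -76/7  -216/7 ]
R3 <- R3 - (-21/31)*R2:  [        0         0    -71/31   -321/31  -1392/31 ]
R4 <- R4 - (21/31)*R2:  [       0        0  -177/31   445/31  2756/31 ]
R4 <- R4 - (177/71)*R3:  [        0         0         0   2852/71  14260/71 ]
Row echelon form:
[ 7     -9       5       -9  |       -30 ]
[ 0  -62/7   -34/7    -76/7  |    -216/7 ]
[ 0      0  -71/31  -321/31  |  -1392/31 ]
[ 0      0       0  2852/71  |  14260/71 ]
Back-substitution:
s = (14260/71) / (2852/71) = 5
r = (-1392/31 - (-321/31)*(5)) / (-71/31) = -3
q = (-216/7 - (-34/7)*(-3) - (-76/7)*(5)) / (-62/7) = -1
p = (-30 - (-9)*(-1) - (5)*(-3) - (-9)*(5)) / 7 = 3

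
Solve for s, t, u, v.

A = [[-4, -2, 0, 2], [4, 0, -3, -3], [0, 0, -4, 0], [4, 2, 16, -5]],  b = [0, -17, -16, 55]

Forward elimination on [A|b]:
R2 <- R2 - (-1)*R1:  [   0   -2   -3   -1  -17 ]
R4 <- R4 - (-1)*R1:  [  0   0  16  -3  55 ]
R4 <- R4 - (-4)*R3:  [  0   0   0  -3  -9 ]
Row echelon form:
[ -4  -2   0   2  |    0 ]
[  0  -2  -3  -1  |  -17 ]
[  0   0  -4   0  |  -16 ]
[  0   0   0  -3  |   -9 ]
Back-substitution:
v = (-9) / -3 = 3
u = (-16) / -4 = 4
t = (-17 - (-3)*(4) - (-1)*(3)) / -2 = 1
s = (0 - (-2)*(1) - (2)*(3)) / -4 = 1

(1, 1, 4, 3)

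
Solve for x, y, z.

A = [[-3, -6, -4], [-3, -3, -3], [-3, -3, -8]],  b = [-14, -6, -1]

Forward elimination on [A|b]:
R2 <- R2 - (1)*R1:  [ 0  3  1  8 ]
R3 <- R3 - (1)*R1:  [  0   3  -4  13 ]
R3 <- R3 - (1)*R2:  [  0   0  -5   5 ]
Row echelon form:
[ -3  -6  -4  |  -14 ]
[  0   3   1  |    8 ]
[  0   0  -5  |    5 ]
Back-substitution:
z = (5) / -5 = -1
y = (8 - (1)*(-1)) / 3 = 3
x = (-14 - (-6)*(3) - (-4)*(-1)) / -3 = 0

(0, 3, -1)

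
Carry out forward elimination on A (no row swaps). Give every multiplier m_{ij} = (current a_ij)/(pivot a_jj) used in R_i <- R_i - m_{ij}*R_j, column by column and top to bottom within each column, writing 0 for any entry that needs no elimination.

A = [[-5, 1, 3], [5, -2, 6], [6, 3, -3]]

multipliers: -1, -6/5, -21/5

Forward elimination:
R2 <- R2 - (-1)*R1:  [  0  -1   9 ]
R3 <- R3 - (-6/5)*R1:  [    0  21/5   3/5 ]
R3 <- R3 - (-21/5)*R2:  [     0      0  192/5 ]
Multipliers (in order of application): m_{21} = -1, m_{31} = -6/5, m_{32} = -21/5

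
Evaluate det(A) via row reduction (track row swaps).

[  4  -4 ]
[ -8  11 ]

det(A) = 12

Forward elimination:
R2 <- R2 - (-2)*R1:  [ 0  3 ]
Upper-triangular form:
[ 4  -4 ]
[ 0   3 ]
det(A) = (-1)^0 * (4) * (3) = 12  (0 row swaps -> sign +1)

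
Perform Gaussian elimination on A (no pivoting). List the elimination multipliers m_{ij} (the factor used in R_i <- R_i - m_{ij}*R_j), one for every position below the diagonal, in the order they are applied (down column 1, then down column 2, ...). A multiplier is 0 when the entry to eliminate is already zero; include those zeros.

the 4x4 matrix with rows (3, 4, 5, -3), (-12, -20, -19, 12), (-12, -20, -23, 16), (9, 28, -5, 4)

multipliers: -4, -4, 3, 1, -4, 4

Forward elimination:
R2 <- R2 - (-4)*R1:  [  0  -4   1   0 ]
R3 <- R3 - (-4)*R1:  [  0  -4  -3   4 ]
R4 <- R4 - (3)*R1:  [   0   16  -20   13 ]
R3 <- R3 - (1)*R2:  [  0   0  -4   4 ]
R4 <- R4 - (-4)*R2:  [   0    0  -16   13 ]
R4 <- R4 - (4)*R3:  [  0   0   0  -3 ]
Multipliers (in order of application): m_{21} = -4, m_{31} = -4, m_{41} = 3, m_{32} = 1, m_{42} = -4, m_{43} = 4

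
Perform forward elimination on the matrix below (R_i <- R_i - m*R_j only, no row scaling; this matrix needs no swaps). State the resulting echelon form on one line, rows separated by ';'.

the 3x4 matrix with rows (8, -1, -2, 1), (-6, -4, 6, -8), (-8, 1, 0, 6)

REF = [8 -1 -2 1; 0 -19/4 9/2 -29/4; 0 0 -2 7]

Forward elimination:
R2 <- R2 - (-3/4)*R1:  [     0  -19/4    9/2  -29/4 ]
R3 <- R3 - (-1)*R1:  [  0   0  -2   7 ]
Row echelon form:
[ 8     -1   -2      1 ]
[ 0  -19/4  9/2  -29/4 ]
[ 0      0   -2      7 ]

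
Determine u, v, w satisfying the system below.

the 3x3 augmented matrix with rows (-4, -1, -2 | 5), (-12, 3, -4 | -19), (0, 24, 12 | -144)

Forward elimination on [A|b]:
R2 <- R2 - (3)*R1:  [   0    6    2  -34 ]
R3 <- R3 - (4)*R2:  [  0   0   4  -8 ]
Row echelon form:
[ -4  -1  -2  |    5 ]
[  0   6   2  |  -34 ]
[  0   0   4  |   -8 ]
Back-substitution:
w = (-8) / 4 = -2
v = (-34 - (2)*(-2)) / 6 = -5
u = (5 - (-1)*(-5) - (-2)*(-2)) / -4 = 1

(1, -5, -2)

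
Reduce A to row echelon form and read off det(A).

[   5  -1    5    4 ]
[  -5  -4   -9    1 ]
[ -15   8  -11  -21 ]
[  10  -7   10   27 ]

det(A) = -400

Forward elimination:
R2 <- R2 - (-1)*R1:  [  0  -5  -4   5 ]
R3 <- R3 - (-3)*R1:  [  0   5   4  -9 ]
R4 <- R4 - (2)*R1:  [  0  -5   0  19 ]
R3 <- R3 - (-1)*R2:  [  0   0   0  -4 ]
R4 <- R4 - (1)*R2:  [  0   0   4  14 ]
R3 <-> R4   (pivot in column 3 was zero)
[ 5  -1   5   4 ]
[ 0  -5  -4   5 ]
[ 0   0   4  14 ]
[ 0   0   0  -4 ]
Upper-triangular form:
[ 5  -1   5   4 ]
[ 0  -5  -4   5 ]
[ 0   0   4  14 ]
[ 0   0   0  -4 ]
det(A) = (-1)^1 * (5) * (-5) * (4) * (-4) = -400  (1 row swap -> sign -1)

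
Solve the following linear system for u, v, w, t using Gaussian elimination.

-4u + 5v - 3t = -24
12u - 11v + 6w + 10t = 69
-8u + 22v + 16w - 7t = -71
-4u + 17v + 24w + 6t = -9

Forward elimination on [A|b]:
R2 <- R2 - (-3)*R1:  [  0   4   6   1  -3 ]
R3 <- R3 - (2)*R1:  [   0   12   16   -1  -23 ]
R4 <- R4 - (1)*R1:  [  0  12  24   9  15 ]
R3 <- R3 - (3)*R2:  [   0    0   -2   -4  -14 ]
R4 <- R4 - (3)*R2:  [  0   0   6   6  24 ]
R4 <- R4 - (-3)*R3:  [   0    0    0   -6  -18 ]
Row echelon form:
[ -4  5   0  -3  |  -24 ]
[  0  4   6   1  |   -3 ]
[  0  0  -2  -4  |  -14 ]
[  0  0   0  -6  |  -18 ]
Back-substitution:
t = (-18) / -6 = 3
w = (-14 - (-4)*(3)) / -2 = 1
v = (-3 - (6)*(1) - (1)*(3)) / 4 = -3
u = (-24 - (5)*(-3) - (-3)*(3)) / -4 = 0

(0, -3, 1, 3)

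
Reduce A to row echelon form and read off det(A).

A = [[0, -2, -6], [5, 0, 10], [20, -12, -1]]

Forward elimination:
R1 <-> R2   (pivot in column 1 was zero)
[  5    0  10 ]
[  0   -2  -6 ]
[ 20  -12  -1 ]
R3 <- R3 - (4)*R1:  [   0  -12  -41 ]
R3 <- R3 - (6)*R2:  [  0   0  -5 ]
Upper-triangular form:
[ 5   0  10 ]
[ 0  -2  -6 ]
[ 0   0  -5 ]
det(A) = (-1)^1 * (5) * (-2) * (-5) = -50  (1 row swap -> sign -1)

det(A) = -50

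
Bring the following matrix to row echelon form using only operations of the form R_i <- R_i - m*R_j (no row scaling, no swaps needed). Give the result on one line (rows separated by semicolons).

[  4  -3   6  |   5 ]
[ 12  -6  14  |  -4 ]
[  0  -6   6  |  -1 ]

REF = [4 -3 6 5; 0 3 -4 -19; 0 0 -2 -39]

Forward elimination:
R2 <- R2 - (3)*R1:  [   0    3   -4  -19 ]
R3 <- R3 - (-2)*R2:  [   0    0   -2  -39 ]
Row echelon form:
[ 4  -3   6  |    5 ]
[ 0   3  -4  |  -19 ]
[ 0   0  -2  |  -39 ]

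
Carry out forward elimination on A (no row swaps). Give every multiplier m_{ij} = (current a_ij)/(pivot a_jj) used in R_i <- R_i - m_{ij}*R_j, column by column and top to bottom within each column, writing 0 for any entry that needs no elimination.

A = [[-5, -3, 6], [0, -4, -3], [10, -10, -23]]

multipliers: 0, -2, 4

Forward elimination:
R2: entry in column 1 is already 0 -> m_{21} = 0 (no row operation needed)
R3 <- R3 - (-2)*R1:  [   0  -16  -11 ]
R3 <- R3 - (4)*R2:  [ 0  0  1 ]
Multipliers (in order of application): m_{21} = 0, m_{31} = -2, m_{32} = 4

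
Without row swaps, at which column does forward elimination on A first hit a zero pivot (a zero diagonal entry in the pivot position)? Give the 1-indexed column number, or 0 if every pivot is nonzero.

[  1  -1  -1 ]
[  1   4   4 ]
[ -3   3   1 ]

Naive forward elimination:
R2 <- R2 - (1)*R1:  [ 0  5  5 ]
R3 <- R3 - (-3)*R1:  [  0   0  -2 ]
All pivots nonzero; naive elimination completes without hitting a zero pivot.

first zero-pivot column = 0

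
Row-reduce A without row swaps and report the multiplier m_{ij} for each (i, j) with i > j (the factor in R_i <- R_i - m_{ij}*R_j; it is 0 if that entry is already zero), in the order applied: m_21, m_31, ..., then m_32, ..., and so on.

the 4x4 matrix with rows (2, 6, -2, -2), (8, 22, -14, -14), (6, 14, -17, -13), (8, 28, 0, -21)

multipliers: 4, 3, 4, 2, -2, -4

Forward elimination:
R2 <- R2 - (4)*R1:  [  0  -2  -6  -6 ]
R3 <- R3 - (3)*R1:  [   0   -4  -11   -7 ]
R4 <- R4 - (4)*R1:  [   0    4    8  -13 ]
R3 <- R3 - (2)*R2:  [ 0  0  1  5 ]
R4 <- R4 - (-2)*R2:  [   0    0   -4  -25 ]
R4 <- R4 - (-4)*R3:  [  0   0   0  -5 ]
Multipliers (in order of application): m_{21} = 4, m_{31} = 3, m_{41} = 4, m_{32} = 2, m_{42} = -2, m_{43} = -4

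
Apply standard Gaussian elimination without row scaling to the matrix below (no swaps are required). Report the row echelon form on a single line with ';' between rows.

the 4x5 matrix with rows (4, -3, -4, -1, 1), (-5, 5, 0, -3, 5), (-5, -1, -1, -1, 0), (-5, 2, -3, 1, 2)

REF = [4 -3 -4 -1 1; 0 5/4 -5 -17/4 25/4; 0 0 -25 -92/5 25; 0 0 0 121/25 -3]

Forward elimination:
R2 <- R2 - (-5/4)*R1:  [     0    5/4     -5  -17/4   25/4 ]
R3 <- R3 - (-5/4)*R1:  [     0  -19/4     -6   -9/4    5/4 ]
R4 <- R4 - (-5/4)*R1:  [    0  -7/4    -8  -1/4  13/4 ]
R3 <- R3 - (-19/5)*R2:  [     0      0    -25  -92/5     25 ]
R4 <- R4 - (-7/5)*R2:  [     0      0    -15  -31/5     12 ]
R4 <- R4 - (3/5)*R3:  [      0       0       0  121/25      -3 ]
Row echelon form:
[ 4   -3   -4      -1     1 ]
[ 0  5/4   -5   -17/4  25/4 ]
[ 0    0  -25   -92/5    25 ]
[ 0    0    0  121/25    -3 ]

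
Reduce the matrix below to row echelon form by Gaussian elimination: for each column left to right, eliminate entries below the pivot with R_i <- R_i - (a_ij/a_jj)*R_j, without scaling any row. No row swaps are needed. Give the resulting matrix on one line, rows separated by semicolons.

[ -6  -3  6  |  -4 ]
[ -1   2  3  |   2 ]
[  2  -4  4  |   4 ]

REF = [-6 -3 6 -4; 0 5/2 2 8/3; 0 0 10 8]

Forward elimination:
R2 <- R2 - (1/6)*R1:  [   0  5/2    2  8/3 ]
R3 <- R3 - (-1/3)*R1:  [   0   -5    6  8/3 ]
R3 <- R3 - (-2)*R2:  [  0   0  10   8 ]
Row echelon form:
[ -6   -3   6  |   -4 ]
[  0  5/2   2  |  8/3 ]
[  0    0  10  |    8 ]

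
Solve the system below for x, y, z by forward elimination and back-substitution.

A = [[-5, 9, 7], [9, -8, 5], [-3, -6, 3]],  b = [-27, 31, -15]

(4, 0, -1)

Forward elimination on [A|b]:
R2 <- R2 - (-9/5)*R1:  [     0   41/5   88/5  -88/5 ]
R3 <- R3 - (3/5)*R1:  [     0  -57/5   -6/5    6/5 ]
R3 <- R3 - (-57/41)*R2:  [       0        0   954/41  -954/41 ]
Row echelon form:
[ -5     9       7  |      -27 ]
[  0  41/5    88/5  |    -88/5 ]
[  0     0  954/41  |  -954/41 ]
Back-substitution:
z = (-954/41) / (954/41) = -1
y = (-88/5 - (88/5)*(-1)) / (41/5) = 0
x = (-27 - (9)*(0) - (7)*(-1)) / -5 = 4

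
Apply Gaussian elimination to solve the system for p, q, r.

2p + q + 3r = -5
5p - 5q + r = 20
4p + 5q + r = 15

(5, 0, -5)

Forward elimination on [A|b]:
R2 <- R2 - (5/2)*R1:  [     0  -15/2  -13/2   65/2 ]
R3 <- R3 - (2)*R1:  [  0   3  -5  25 ]
R3 <- R3 - (-2/5)*R2:  [     0      0  -38/5     38 ]
Row echelon form:
[ 2      1      3  |    -5 ]
[ 0  -15/2  -13/2  |  65/2 ]
[ 0      0  -38/5  |    38 ]
Back-substitution:
r = (38) / (-38/5) = -5
q = (65/2 - (-13/2)*(-5)) / (-15/2) = 0
p = (-5 - (1)*(0) - (3)*(-5)) / 2 = 5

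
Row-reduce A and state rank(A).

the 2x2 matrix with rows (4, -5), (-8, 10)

Row reduction:
R2 <- R2 - (-2)*R1:  [ 0  0 ]
Row echelon form:
[ 4  -5 ]
[ 0   0 ]
Nonzero rows / pivot columns: 1

rank(A) = 1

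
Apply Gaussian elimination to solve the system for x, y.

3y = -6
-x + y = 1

Forward elimination on [A|b]:
R1 <-> R2   (pivot in column 1 was zero)
[ -1  1   1 ]
[  0  3  -6 ]
Row echelon form:
[ -1  1  |   1 ]
[  0  3  |  -6 ]
Back-substitution:
y = (-6) / 3 = -2
x = (1 - (1)*(-2)) / -1 = -3

(-3, -2)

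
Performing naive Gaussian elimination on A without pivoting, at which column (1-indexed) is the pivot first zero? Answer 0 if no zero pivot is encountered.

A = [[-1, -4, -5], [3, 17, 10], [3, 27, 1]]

first zero-pivot column = 0

Naive forward elimination:
R2 <- R2 - (-3)*R1:  [  0   5  -5 ]
R3 <- R3 - (-3)*R1:  [   0   15  -14 ]
R3 <- R3 - (3)*R2:  [ 0  0  1 ]
All pivots nonzero; naive elimination completes without hitting a zero pivot.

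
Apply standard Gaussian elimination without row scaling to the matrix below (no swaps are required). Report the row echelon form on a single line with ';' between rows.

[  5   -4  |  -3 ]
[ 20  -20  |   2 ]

Forward elimination:
R2 <- R2 - (4)*R1:  [  0  -4  14 ]
Row echelon form:
[ 5  -4  |  -3 ]
[ 0  -4  |  14 ]

REF = [5 -4 -3; 0 -4 14]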